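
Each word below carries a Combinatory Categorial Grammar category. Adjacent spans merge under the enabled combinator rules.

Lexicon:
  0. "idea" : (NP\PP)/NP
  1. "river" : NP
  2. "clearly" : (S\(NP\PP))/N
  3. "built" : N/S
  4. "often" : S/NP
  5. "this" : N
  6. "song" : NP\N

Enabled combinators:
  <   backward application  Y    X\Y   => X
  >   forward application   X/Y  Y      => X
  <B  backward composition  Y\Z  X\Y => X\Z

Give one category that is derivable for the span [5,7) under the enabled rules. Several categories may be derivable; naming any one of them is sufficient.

[0,7] S   <
  [0,2] NP\PP   >
    [0,1] "idea" : (NP\PP)/NP
    [1,2] "river" : NP
  [2,7] S\(NP\PP)   >
    [2,3] "clearly" : (S\(NP\PP))/N
    [3,7] N   >
      [3,4] "built" : N/S
      [4,7] S   >
        [4,5] "often" : S/NP
        [5,7] NP   <
          [5,6] "this" : N
          [6,7] "song" : NP\N

NP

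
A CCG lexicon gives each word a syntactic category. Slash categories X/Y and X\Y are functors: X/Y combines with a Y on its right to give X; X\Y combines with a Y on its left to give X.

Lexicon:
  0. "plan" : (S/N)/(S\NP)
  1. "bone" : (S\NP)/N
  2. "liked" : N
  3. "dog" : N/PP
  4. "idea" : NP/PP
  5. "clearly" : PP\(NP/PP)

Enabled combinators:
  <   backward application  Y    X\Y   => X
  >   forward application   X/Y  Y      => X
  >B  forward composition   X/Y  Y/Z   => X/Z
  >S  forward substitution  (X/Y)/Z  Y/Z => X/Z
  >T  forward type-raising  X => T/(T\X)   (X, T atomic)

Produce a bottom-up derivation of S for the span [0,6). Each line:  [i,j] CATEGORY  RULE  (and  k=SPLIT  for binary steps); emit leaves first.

[0,6] S   >
  [0,3] S/N   >
    [0,1] "plan" : (S/N)/(S\NP)
    [1,3] S\NP   >
      [1,2] "bone" : (S\NP)/N
      [2,3] "liked" : N
  [3,6] N   >
    [3,4] "dog" : N/PP
    [4,6] PP   <
      [4,5] "idea" : NP/PP
      [5,6] "clearly" : PP\(NP/PP)

[0,1] (S/N)/(S\NP)  lex  "plan"
[1,2] (S\NP)/N  lex  "bone"
[2,3] N  lex  "liked"
[1,3] S\NP  >  k=2
[0,3] S/N  >  k=1
[3,4] N/PP  lex  "dog"
[4,5] NP/PP  lex  "idea"
[5,6] PP\(NP/PP)  lex  "clearly"
[4,6] PP  <  k=5
[3,6] N  >  k=4
[0,6] S  >  k=3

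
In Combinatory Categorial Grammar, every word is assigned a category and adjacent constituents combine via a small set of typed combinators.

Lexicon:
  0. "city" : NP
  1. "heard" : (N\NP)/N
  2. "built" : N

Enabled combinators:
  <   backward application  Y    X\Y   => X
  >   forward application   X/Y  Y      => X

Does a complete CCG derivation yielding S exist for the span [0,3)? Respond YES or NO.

NO

NP (N\NP)/N N
CKY chart[0,3] = {N}; S ∉ chart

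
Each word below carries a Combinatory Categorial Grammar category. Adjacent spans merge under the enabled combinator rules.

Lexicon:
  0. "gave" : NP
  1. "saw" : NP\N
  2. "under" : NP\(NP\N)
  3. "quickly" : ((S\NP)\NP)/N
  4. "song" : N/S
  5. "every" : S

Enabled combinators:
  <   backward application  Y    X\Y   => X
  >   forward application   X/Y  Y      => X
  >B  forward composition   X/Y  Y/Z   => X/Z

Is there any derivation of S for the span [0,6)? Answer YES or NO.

YES

[0,6] S   <
  [0,1] "gave" : NP
  [1,6] S\NP   <
    [1,3] NP   <
      [1,2] "saw" : NP\N
      [2,3] "under" : NP\(NP\N)
    [3,6] (S\NP)\NP   >
      [3,4] "quickly" : ((S\NP)\NP)/N
      [4,6] N   >
        [4,5] "song" : N/S
        [5,6] "every" : S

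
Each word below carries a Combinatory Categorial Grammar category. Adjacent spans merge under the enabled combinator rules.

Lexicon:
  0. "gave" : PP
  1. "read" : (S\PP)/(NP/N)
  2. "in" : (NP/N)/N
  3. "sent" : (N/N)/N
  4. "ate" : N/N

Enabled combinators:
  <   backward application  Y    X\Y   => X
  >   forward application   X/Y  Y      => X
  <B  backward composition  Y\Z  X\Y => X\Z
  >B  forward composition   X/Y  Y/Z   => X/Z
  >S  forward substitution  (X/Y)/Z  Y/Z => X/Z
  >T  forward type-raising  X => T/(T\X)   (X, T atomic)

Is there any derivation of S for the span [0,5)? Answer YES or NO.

[0,5] S   >
  [0,1] S/(S\PP)   >T
    [0,1] "gave" : PP
  [1,5] S\PP   >
    [1,2] "read" : (S\PP)/(NP/N)
    [2,5] NP/N   >S
      [2,3] "in" : (NP/N)/N
      [3,5] N/N   >S
        [3,4] "sent" : (N/N)/N
        [4,5] "ate" : N/N

YES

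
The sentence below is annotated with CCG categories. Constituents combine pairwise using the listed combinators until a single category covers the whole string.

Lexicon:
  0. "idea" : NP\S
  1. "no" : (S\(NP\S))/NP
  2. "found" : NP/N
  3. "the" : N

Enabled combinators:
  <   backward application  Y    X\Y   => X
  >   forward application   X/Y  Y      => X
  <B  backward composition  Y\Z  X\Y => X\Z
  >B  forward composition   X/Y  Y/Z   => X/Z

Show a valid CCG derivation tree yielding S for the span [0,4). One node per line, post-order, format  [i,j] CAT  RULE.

[0,1] NP\S  lex  "idea"
[1,2] (S\(NP\S))/NP  lex  "no"
[2,3] NP/N  lex  "found"
[3,4] N  lex  "the"
[2,4] NP  >  k=3
[1,4] S\(NP\S)  >  k=2
[0,4] S  <  k=1

[0,4] S   <
  [0,1] "idea" : NP\S
  [1,4] S\(NP\S)   >
    [1,2] "no" : (S\(NP\S))/NP
    [2,4] NP   >
      [2,3] "found" : NP/N
      [3,4] "the" : N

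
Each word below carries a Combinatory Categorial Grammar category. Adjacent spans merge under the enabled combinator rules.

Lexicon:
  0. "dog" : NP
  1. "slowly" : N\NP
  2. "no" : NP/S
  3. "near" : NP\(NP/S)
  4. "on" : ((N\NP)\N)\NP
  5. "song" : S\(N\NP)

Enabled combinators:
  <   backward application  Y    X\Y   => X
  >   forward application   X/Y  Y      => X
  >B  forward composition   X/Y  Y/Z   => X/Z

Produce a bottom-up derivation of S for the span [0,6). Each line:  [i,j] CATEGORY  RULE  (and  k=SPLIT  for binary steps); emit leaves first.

[0,1] NP  lex  "dog"
[1,2] N\NP  lex  "slowly"
[0,2] N  <  k=1
[2,3] NP/S  lex  "no"
[3,4] NP\(NP/S)  lex  "near"
[2,4] NP  <  k=3
[4,5] ((N\NP)\N)\NP  lex  "on"
[2,5] (N\NP)\N  <  k=4
[0,5] N\NP  <  k=2
[5,6] S\(N\NP)  lex  "song"
[0,6] S  <  k=5

[0,6] S   <
  [0,5] N\NP   <
    [0,2] N   <
      [0,1] "dog" : NP
      [1,2] "slowly" : N\NP
    [2,5] (N\NP)\N   <
      [2,4] NP   <
        [2,3] "no" : NP/S
        [3,4] "near" : NP\(NP/S)
      [4,5] "on" : ((N\NP)\N)\NP
  [5,6] "song" : S\(N\NP)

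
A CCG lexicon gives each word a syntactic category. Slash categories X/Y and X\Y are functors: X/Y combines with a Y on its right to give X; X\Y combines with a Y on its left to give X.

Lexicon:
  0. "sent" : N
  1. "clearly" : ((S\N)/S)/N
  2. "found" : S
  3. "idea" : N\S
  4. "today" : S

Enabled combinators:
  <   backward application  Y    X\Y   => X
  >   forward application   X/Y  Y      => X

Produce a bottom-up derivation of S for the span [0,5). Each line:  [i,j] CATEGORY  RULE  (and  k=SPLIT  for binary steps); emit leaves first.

[0,5] S   <
  [0,1] "sent" : N
  [1,5] S\N   >
    [1,4] (S\N)/S   >
      [1,2] "clearly" : ((S\N)/S)/N
      [2,4] N   <
        [2,3] "found" : S
        [3,4] "idea" : N\S
    [4,5] "today" : S

[0,1] N  lex  "sent"
[1,2] ((S\N)/S)/N  lex  "clearly"
[2,3] S  lex  "found"
[3,4] N\S  lex  "idea"
[2,4] N  <  k=3
[1,4] (S\N)/S  >  k=2
[4,5] S  lex  "today"
[1,5] S\N  >  k=4
[0,5] S  <  k=1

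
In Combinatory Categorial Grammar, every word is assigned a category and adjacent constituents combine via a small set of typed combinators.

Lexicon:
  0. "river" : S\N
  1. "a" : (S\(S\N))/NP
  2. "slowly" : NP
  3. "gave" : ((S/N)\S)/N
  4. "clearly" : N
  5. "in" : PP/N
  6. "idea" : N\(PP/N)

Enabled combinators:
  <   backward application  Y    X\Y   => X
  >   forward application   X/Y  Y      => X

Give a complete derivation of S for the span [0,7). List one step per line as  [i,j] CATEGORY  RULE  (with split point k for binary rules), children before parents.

[0,1] S\N  lex  "river"
[1,2] (S\(S\N))/NP  lex  "a"
[2,3] NP  lex  "slowly"
[1,3] S\(S\N)  >  k=2
[0,3] S  <  k=1
[3,4] ((S/N)\S)/N  lex  "gave"
[4,5] N  lex  "clearly"
[3,5] (S/N)\S  >  k=4
[0,5] S/N  <  k=3
[5,6] PP/N  lex  "in"
[6,7] N\(PP/N)  lex  "idea"
[5,7] N  <  k=6
[0,7] S  >  k=5

[0,7] S   >
  [0,5] S/N   <
    [0,3] S   <
      [0,1] "river" : S\N
      [1,3] S\(S\N)   >
        [1,2] "a" : (S\(S\N))/NP
        [2,3] "slowly" : NP
    [3,5] (S/N)\S   >
      [3,4] "gave" : ((S/N)\S)/N
      [4,5] "clearly" : N
  [5,7] N   <
    [5,6] "in" : PP/N
    [6,7] "idea" : N\(PP/N)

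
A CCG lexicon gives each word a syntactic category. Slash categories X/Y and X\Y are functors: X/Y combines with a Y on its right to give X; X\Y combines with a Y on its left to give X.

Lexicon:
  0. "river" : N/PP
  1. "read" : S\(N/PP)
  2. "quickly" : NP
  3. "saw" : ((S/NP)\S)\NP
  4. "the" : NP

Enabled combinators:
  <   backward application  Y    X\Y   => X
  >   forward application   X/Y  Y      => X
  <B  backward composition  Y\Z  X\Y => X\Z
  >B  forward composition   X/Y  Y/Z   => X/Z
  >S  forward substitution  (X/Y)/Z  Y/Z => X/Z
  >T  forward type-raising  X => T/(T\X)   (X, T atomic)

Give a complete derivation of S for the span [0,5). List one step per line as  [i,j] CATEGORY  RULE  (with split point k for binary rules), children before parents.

[0,1] N/PP  lex  "river"
[1,2] S\(N/PP)  lex  "read"
[0,2] S  <  k=1
[2,3] NP  lex  "quickly"
[3,4] ((S/NP)\S)\NP  lex  "saw"
[2,4] (S/NP)\S  <  k=3
[0,4] S/NP  <  k=2
[4,5] NP  lex  "the"
[0,5] S  >  k=4

[0,5] S   >
  [0,4] S/NP   <
    [0,2] S   <
      [0,1] "river" : N/PP
      [1,2] "read" : S\(N/PP)
    [2,4] (S/NP)\S   <
      [2,3] "quickly" : NP
      [3,4] "saw" : ((S/NP)\S)\NP
  [4,5] "the" : NP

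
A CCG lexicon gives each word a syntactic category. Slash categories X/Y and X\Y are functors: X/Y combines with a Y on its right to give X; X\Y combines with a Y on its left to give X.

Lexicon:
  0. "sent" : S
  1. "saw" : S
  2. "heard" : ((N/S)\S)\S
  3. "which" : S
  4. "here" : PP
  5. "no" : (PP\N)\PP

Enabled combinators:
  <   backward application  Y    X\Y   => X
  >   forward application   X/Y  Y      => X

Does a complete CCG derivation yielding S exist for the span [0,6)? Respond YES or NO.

S S ((N/S)\S)\S S PP (PP\N)\PP
CKY chart[0,6] = {PP}; S ∉ chart

NO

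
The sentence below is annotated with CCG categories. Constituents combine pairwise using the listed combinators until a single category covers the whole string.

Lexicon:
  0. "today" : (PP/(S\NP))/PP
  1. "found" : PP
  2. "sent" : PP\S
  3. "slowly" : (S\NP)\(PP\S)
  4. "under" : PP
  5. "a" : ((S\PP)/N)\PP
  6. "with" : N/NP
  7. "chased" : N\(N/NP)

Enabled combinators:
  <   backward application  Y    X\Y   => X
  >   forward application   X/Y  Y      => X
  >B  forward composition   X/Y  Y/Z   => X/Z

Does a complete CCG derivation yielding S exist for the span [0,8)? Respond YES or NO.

YES

[0,8] S   <
  [0,4] PP   >
    [0,2] PP/(S\NP)   >
      [0,1] "today" : (PP/(S\NP))/PP
      [1,2] "found" : PP
    [2,4] S\NP   <
      [2,3] "sent" : PP\S
      [3,4] "slowly" : (S\NP)\(PP\S)
  [4,8] S\PP   >
    [4,6] (S\PP)/N   <
      [4,5] "under" : PP
      [5,6] "a" : ((S\PP)/N)\PP
    [6,8] N   <
      [6,7] "with" : N/NP
      [7,8] "chased" : N\(N/NP)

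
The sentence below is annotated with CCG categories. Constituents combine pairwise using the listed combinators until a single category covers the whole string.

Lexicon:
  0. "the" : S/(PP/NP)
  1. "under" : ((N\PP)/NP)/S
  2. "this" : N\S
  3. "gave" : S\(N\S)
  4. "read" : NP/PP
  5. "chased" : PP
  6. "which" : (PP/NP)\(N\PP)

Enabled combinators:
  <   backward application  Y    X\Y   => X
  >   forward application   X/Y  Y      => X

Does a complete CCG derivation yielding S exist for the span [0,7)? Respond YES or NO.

YES

[0,7] S   >
  [0,1] "the" : S/(PP/NP)
  [1,7] PP/NP   <
    [1,6] N\PP   >
      [1,4] (N\PP)/NP   >
        [1,2] "under" : ((N\PP)/NP)/S
        [2,4] S   <
          [2,3] "this" : N\S
          [3,4] "gave" : S\(N\S)
      [4,6] NP   >
        [4,5] "read" : NP/PP
        [5,6] "chased" : PP
    [6,7] "which" : (PP/NP)\(N\PP)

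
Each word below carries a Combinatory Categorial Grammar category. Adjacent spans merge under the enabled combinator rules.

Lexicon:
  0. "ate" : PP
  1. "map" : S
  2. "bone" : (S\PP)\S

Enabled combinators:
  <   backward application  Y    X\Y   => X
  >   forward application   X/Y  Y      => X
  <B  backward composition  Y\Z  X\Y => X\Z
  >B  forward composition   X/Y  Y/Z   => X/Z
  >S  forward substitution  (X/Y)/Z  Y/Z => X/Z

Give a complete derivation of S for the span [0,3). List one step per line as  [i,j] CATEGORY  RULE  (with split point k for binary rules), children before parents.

[0,1] PP  lex  "ate"
[1,2] S  lex  "map"
[2,3] (S\PP)\S  lex  "bone"
[1,3] S\PP  <  k=2
[0,3] S  <  k=1

[0,3] S   <
  [0,1] "ate" : PP
  [1,3] S\PP   <
    [1,2] "map" : S
    [2,3] "bone" : (S\PP)\S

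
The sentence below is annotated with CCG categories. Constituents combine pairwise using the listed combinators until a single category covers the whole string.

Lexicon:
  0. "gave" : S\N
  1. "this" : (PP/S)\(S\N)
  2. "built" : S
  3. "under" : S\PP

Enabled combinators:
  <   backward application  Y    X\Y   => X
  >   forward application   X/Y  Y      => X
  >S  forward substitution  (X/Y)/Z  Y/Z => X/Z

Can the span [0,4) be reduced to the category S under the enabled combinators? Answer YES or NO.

[0,4] S   <
  [0,3] PP   >
    [0,2] PP/S   <
      [0,1] "gave" : S\N
      [1,2] "this" : (PP/S)\(S\N)
    [2,3] "built" : S
  [3,4] "under" : S\PP

YES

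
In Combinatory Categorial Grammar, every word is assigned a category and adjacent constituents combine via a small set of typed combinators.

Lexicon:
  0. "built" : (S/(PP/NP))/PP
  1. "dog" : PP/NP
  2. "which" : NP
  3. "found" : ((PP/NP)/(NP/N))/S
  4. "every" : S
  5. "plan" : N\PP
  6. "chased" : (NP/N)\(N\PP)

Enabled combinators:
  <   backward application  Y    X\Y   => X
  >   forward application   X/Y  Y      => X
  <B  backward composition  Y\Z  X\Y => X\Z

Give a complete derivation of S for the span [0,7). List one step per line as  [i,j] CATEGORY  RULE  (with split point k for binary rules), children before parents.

[0,7] S   >
  [0,3] S/(PP/NP)   >
    [0,1] "built" : (S/(PP/NP))/PP
    [1,3] PP   >
      [1,2] "dog" : PP/NP
      [2,3] "which" : NP
  [3,7] PP/NP   >
    [3,5] (PP/NP)/(NP/N)   >
      [3,4] "found" : ((PP/NP)/(NP/N))/S
      [4,5] "every" : S
    [5,7] NP/N   <
      [5,6] "plan" : N\PP
      [6,7] "chased" : (NP/N)\(N\PP)

[0,1] (S/(PP/NP))/PP  lex  "built"
[1,2] PP/NP  lex  "dog"
[2,3] NP  lex  "which"
[1,3] PP  >  k=2
[0,3] S/(PP/NP)  >  k=1
[3,4] ((PP/NP)/(NP/N))/S  lex  "found"
[4,5] S  lex  "every"
[3,5] (PP/NP)/(NP/N)  >  k=4
[5,6] N\PP  lex  "plan"
[6,7] (NP/N)\(N\PP)  lex  "chased"
[5,7] NP/N  <  k=6
[3,7] PP/NP  >  k=5
[0,7] S  >  k=3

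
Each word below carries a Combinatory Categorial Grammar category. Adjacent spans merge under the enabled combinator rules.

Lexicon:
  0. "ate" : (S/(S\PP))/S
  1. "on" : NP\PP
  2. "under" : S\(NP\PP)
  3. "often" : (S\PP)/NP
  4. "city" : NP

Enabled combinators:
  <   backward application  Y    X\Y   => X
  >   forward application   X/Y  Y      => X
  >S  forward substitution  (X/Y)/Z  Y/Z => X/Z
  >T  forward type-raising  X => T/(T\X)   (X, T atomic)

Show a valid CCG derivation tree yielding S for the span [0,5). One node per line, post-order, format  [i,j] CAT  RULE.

[0,1] (S/(S\PP))/S  lex  "ate"
[1,2] NP\PP  lex  "on"
[2,3] S\(NP\PP)  lex  "under"
[1,3] S  <  k=2
[0,3] S/(S\PP)  >  k=1
[3,4] (S\PP)/NP  lex  "often"
[4,5] NP  lex  "city"
[3,5] S\PP  >  k=4
[0,5] S  >  k=3

[0,5] S   >
  [0,3] S/(S\PP)   >
    [0,1] "ate" : (S/(S\PP))/S
    [1,3] S   <
      [1,2] "on" : NP\PP
      [2,3] "under" : S\(NP\PP)
  [3,5] S\PP   >
    [3,4] "often" : (S\PP)/NP
    [4,5] "city" : NP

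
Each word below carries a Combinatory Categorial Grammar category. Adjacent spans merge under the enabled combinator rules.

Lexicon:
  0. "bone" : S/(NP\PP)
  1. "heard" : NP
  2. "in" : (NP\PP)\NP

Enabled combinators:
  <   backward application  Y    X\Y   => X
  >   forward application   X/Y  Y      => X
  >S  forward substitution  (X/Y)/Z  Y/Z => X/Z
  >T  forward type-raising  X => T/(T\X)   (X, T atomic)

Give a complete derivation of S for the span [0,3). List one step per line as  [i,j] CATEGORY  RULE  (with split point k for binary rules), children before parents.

[0,1] S/(NP\PP)  lex  "bone"
[1,2] NP  lex  "heard"
[2,3] (NP\PP)\NP  lex  "in"
[1,3] NP\PP  <  k=2
[0,3] S  >  k=1

[0,3] S   >
  [0,1] "bone" : S/(NP\PP)
  [1,3] NP\PP   <
    [1,2] "heard" : NP
    [2,3] "in" : (NP\PP)\NP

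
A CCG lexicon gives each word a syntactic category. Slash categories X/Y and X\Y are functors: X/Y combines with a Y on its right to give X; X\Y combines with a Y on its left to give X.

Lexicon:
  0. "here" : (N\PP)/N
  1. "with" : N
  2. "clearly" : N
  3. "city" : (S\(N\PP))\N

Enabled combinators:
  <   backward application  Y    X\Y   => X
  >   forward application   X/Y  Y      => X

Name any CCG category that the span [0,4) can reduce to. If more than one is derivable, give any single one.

S

[0,4] S   <
  [0,2] N\PP   >
    [0,1] "here" : (N\PP)/N
    [1,2] "with" : N
  [2,4] S\(N\PP)   <
    [2,3] "clearly" : N
    [3,4] "city" : (S\(N\PP))\N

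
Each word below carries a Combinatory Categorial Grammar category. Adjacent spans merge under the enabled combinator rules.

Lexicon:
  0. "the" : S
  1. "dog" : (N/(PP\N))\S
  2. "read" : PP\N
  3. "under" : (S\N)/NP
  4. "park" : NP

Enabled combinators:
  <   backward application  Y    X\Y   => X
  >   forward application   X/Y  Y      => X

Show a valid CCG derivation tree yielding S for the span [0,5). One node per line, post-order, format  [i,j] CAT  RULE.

[0,1] S  lex  "the"
[1,2] (N/(PP\N))\S  lex  "dog"
[0,2] N/(PP\N)  <  k=1
[2,3] PP\N  lex  "read"
[0,3] N  >  k=2
[3,4] (S\N)/NP  lex  "under"
[4,5] NP  lex  "park"
[3,5] S\N  >  k=4
[0,5] S  <  k=3

[0,5] S   <
  [0,3] N   >
    [0,2] N/(PP\N)   <
      [0,1] "the" : S
      [1,2] "dog" : (N/(PP\N))\S
    [2,3] "read" : PP\N
  [3,5] S\N   >
    [3,4] "under" : (S\N)/NP
    [4,5] "park" : NP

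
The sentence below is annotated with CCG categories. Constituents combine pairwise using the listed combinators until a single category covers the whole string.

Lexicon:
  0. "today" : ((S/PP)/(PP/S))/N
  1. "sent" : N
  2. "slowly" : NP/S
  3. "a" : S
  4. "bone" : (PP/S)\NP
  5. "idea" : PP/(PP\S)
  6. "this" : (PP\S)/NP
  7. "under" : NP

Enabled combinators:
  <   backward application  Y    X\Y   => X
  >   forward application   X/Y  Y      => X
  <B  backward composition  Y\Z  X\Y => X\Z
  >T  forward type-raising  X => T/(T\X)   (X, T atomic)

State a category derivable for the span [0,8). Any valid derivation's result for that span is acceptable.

[0,8] S   >
  [0,5] S/PP   >
    [0,2] (S/PP)/(PP/S)   >
      [0,1] "today" : ((S/PP)/(PP/S))/N
      [1,2] "sent" : N
    [2,5] PP/S   <
      [2,4] NP   >
        [2,3] "slowly" : NP/S
        [3,4] "a" : S
      [4,5] "bone" : (PP/S)\NP
  [5,8] PP   >
    [5,6] "idea" : PP/(PP\S)
    [6,8] PP\S   >
      [6,7] "this" : (PP\S)/NP
      [7,8] "under" : NP

S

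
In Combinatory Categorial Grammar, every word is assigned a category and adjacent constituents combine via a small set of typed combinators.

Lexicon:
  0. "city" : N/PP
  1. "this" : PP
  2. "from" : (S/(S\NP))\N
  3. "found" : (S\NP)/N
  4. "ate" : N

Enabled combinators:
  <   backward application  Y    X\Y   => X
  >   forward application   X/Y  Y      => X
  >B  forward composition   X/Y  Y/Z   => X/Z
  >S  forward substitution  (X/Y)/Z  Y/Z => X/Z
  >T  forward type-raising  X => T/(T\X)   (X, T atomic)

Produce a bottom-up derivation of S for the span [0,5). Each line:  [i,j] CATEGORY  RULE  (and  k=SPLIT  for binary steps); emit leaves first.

[0,1] N/PP  lex  "city"
[1,2] PP  lex  "this"
[0,2] N  >  k=1
[2,3] (S/(S\NP))\N  lex  "from"
[0,3] S/(S\NP)  <  k=2
[3,4] (S\NP)/N  lex  "found"
[4,5] N  lex  "ate"
[3,5] S\NP  >  k=4
[0,5] S  >  k=3

[0,5] S   >
  [0,3] S/(S\NP)   <
    [0,2] N   >
      [0,1] "city" : N/PP
      [1,2] "this" : PP
    [2,3] "from" : (S/(S\NP))\N
  [3,5] S\NP   >
    [3,4] "found" : (S\NP)/N
    [4,5] "ate" : N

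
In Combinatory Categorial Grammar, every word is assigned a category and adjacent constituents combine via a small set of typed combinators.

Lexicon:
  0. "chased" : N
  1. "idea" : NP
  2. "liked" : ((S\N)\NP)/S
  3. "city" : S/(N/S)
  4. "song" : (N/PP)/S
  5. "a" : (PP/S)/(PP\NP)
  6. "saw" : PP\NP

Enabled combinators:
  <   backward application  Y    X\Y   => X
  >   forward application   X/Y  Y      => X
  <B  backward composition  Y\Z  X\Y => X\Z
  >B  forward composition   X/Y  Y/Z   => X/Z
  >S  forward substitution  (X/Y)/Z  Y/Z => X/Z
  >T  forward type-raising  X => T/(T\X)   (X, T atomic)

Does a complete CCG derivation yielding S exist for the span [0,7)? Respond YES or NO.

YES

[0,7] S   <
  [0,1] "chased" : N
  [1,7] S\N   <
    [1,2] "idea" : NP
    [2,7] (S\N)\NP   >
      [2,3] "liked" : ((S\N)\NP)/S
      [3,7] S   >
        [3,4] "city" : S/(N/S)
        [4,7] N/S   >S
          [4,5] "song" : (N/PP)/S
          [5,7] PP/S   >
            [5,6] "a" : (PP/S)/(PP\NP)
            [6,7] "saw" : PP\NP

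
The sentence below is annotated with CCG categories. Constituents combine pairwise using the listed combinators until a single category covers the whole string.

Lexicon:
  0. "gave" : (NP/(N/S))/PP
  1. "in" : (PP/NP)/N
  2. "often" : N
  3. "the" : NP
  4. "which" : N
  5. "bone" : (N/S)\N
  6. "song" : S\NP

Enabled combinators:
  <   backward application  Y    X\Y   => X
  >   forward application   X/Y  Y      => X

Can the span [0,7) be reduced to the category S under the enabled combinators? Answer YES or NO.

YES

[0,7] S   <
  [0,6] NP   >
    [0,4] NP/(N/S)   >
      [0,1] "gave" : (NP/(N/S))/PP
      [1,4] PP   >
        [1,3] PP/NP   >
          [1,2] "in" : (PP/NP)/N
          [2,3] "often" : N
        [3,4] "the" : NP
    [4,6] N/S   <
      [4,5] "which" : N
      [5,6] "bone" : (N/S)\N
  [6,7] "song" : S\NP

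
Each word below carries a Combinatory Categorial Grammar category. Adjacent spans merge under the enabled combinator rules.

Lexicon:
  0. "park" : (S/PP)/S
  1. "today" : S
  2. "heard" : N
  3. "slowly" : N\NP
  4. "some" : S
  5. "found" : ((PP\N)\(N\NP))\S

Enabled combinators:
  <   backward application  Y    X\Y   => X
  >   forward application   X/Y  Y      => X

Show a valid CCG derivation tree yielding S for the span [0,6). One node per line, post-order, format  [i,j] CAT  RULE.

[0,6] S   >
  [0,2] S/PP   >
    [0,1] "park" : (S/PP)/S
    [1,2] "today" : S
  [2,6] PP   <
    [2,3] "heard" : N
    [3,6] PP\N   <
      [3,4] "slowly" : N\NP
      [4,6] (PP\N)\(N\NP)   <
        [4,5] "some" : S
        [5,6] "found" : ((PP\N)\(N\NP))\S

[0,1] (S/PP)/S  lex  "park"
[1,2] S  lex  "today"
[0,2] S/PP  >  k=1
[2,3] N  lex  "heard"
[3,4] N\NP  lex  "slowly"
[4,5] S  lex  "some"
[5,6] ((PP\N)\(N\NP))\S  lex  "found"
[4,6] (PP\N)\(N\NP)  <  k=5
[3,6] PP\N  <  k=4
[2,6] PP  <  k=3
[0,6] S  >  k=2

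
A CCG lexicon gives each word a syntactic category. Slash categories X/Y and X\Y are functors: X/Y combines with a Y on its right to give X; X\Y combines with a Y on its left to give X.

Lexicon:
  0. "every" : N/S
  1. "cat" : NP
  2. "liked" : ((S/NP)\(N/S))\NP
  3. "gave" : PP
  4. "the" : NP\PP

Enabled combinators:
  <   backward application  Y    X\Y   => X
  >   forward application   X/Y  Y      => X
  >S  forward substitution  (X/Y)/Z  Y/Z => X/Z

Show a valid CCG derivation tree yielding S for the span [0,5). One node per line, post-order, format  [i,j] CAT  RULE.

[0,1] N/S  lex  "every"
[1,2] NP  lex  "cat"
[2,3] ((S/NP)\(N/S))\NP  lex  "liked"
[1,3] (S/NP)\(N/S)  <  k=2
[0,3] S/NP  <  k=1
[3,4] PP  lex  "gave"
[4,5] NP\PP  lex  "the"
[3,5] NP  <  k=4
[0,5] S  >  k=3

[0,5] S   >
  [0,3] S/NP   <
    [0,1] "every" : N/S
    [1,3] (S/NP)\(N/S)   <
      [1,2] "cat" : NP
      [2,3] "liked" : ((S/NP)\(N/S))\NP
  [3,5] NP   <
    [3,4] "gave" : PP
    [4,5] "the" : NP\PP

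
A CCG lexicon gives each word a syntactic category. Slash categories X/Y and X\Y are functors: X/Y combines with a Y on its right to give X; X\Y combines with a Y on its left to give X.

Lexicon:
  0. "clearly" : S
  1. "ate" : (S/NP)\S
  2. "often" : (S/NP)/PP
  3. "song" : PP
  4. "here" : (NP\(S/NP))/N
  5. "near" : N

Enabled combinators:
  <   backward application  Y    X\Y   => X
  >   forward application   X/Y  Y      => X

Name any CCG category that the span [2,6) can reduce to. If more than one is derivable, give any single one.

[0,6] S   >
  [0,2] S/NP   <
    [0,1] "clearly" : S
    [1,2] "ate" : (S/NP)\S
  [2,6] NP   <
    [2,4] S/NP   >
      [2,3] "often" : (S/NP)/PP
      [3,4] "song" : PP
    [4,6] NP\(S/NP)   >
      [4,5] "here" : (NP\(S/NP))/N
      [5,6] "near" : N

NP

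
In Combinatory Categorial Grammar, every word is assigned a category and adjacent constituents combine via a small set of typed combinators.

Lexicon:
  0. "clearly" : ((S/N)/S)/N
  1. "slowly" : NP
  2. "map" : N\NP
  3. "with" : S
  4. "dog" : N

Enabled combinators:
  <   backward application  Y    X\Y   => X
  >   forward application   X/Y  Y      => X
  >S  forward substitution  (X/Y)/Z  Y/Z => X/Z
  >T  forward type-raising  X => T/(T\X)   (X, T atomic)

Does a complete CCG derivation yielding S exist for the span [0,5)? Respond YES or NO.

[0,5] S   >
  [0,4] S/N   >
    [0,3] (S/N)/S   >
      [0,1] "clearly" : ((S/N)/S)/N
      [1,3] N   <
        [1,2] "slowly" : NP
        [2,3] "map" : N\NP
    [3,4] "with" : S
  [4,5] "dog" : N

YES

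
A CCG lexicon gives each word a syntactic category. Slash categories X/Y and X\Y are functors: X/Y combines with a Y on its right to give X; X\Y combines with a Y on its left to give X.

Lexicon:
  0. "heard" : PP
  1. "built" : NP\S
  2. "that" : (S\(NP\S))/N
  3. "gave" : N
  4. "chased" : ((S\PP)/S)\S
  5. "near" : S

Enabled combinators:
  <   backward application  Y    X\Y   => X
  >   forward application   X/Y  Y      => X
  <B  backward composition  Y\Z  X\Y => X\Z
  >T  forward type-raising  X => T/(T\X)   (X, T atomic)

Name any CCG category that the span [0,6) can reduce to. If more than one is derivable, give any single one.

S

[0,6] S   <
  [0,1] "heard" : PP
  [1,6] S\PP   >
    [1,5] (S\PP)/S   <
      [1,4] S   <
        [1,2] "built" : NP\S
        [2,4] S\(NP\S)   >
          [2,3] "that" : (S\(NP\S))/N
          [3,4] "gave" : N
      [4,5] "chased" : ((S\PP)/S)\S
    [5,6] "near" : S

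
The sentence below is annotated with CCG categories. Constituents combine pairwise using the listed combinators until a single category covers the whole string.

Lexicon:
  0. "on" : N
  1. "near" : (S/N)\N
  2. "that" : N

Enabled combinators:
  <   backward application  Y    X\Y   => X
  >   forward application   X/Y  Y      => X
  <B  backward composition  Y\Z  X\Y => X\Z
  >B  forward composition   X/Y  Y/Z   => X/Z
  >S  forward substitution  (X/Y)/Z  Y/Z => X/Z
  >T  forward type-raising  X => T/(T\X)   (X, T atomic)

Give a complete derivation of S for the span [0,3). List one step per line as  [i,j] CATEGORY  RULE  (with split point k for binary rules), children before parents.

[0,3] S   >
  [0,2] S/N   <
    [0,1] "on" : N
    [1,2] "near" : (S/N)\N
  [2,3] "that" : N

[0,1] N  lex  "on"
[1,2] (S/N)\N  lex  "near"
[0,2] S/N  <  k=1
[2,3] N  lex  "that"
[0,3] S  >  k=2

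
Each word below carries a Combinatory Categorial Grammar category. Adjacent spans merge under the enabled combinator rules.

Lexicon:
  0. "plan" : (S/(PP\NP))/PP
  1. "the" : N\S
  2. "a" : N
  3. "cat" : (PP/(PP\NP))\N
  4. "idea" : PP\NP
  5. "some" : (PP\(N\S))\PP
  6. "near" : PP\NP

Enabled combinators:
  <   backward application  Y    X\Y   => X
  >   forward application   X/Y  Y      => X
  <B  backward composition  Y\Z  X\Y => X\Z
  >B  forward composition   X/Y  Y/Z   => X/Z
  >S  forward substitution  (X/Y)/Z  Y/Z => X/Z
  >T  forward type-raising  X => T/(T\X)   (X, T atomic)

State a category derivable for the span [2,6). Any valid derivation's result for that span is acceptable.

PP\(N\S)

[0,7] S   >
  [0,6] S/(PP\NP)   >
    [0,1] "plan" : (S/(PP\NP))/PP
    [1,6] PP   <
      [1,2] "the" : N\S
      [2,6] PP\(N\S)   <
        [2,5] PP   >
          [2,4] PP/(PP\NP)   <
            [2,3] "a" : N
            [3,4] "cat" : (PP/(PP\NP))\N
          [4,5] "idea" : PP\NP
        [5,6] "some" : (PP\(N\S))\PP
  [6,7] "near" : PP\NP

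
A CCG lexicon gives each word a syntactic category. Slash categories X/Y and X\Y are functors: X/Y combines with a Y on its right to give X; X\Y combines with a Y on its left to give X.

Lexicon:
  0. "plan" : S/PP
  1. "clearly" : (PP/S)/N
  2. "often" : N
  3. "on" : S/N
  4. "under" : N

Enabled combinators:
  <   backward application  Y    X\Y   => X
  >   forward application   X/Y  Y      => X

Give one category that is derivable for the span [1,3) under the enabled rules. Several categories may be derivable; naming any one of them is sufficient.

PP/S

[0,5] S   >
  [0,1] "plan" : S/PP
  [1,5] PP   >
    [1,3] PP/S   >
      [1,2] "clearly" : (PP/S)/N
      [2,3] "often" : N
    [3,5] S   >
      [3,4] "on" : S/N
      [4,5] "under" : N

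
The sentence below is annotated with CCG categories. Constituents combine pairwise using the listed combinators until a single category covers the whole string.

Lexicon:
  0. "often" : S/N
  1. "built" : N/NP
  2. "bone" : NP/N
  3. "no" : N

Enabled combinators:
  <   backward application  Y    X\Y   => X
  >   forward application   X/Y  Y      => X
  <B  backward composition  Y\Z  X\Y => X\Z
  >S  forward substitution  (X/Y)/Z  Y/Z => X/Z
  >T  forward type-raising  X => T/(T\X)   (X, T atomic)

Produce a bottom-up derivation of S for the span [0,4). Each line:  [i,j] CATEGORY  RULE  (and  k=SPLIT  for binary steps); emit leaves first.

[0,4] S   >
  [0,1] "often" : S/N
  [1,4] N   >
    [1,2] "built" : N/NP
    [2,4] NP   >
      [2,3] "bone" : NP/N
      [3,4] "no" : N

[0,1] S/N  lex  "often"
[1,2] N/NP  lex  "built"
[2,3] NP/N  lex  "bone"
[3,4] N  lex  "no"
[2,4] NP  >  k=3
[1,4] N  >  k=2
[0,4] S  >  k=1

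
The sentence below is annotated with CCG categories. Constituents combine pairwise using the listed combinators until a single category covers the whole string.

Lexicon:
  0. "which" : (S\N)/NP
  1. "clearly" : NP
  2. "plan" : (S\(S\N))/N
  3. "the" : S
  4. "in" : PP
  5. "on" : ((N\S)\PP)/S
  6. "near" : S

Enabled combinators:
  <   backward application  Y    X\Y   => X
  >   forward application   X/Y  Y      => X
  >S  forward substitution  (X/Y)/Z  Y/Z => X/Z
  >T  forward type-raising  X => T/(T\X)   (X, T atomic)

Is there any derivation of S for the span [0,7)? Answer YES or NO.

[0,7] S   <
  [0,2] S\N   >
    [0,1] "which" : (S\N)/NP
    [1,2] "clearly" : NP
  [2,7] S\(S\N)   >
    [2,3] "plan" : (S\(S\N))/N
    [3,7] N   <
      [3,4] "the" : S
      [4,7] N\S   <
        [4,5] "in" : PP
        [5,7] (N\S)\PP   >
          [5,6] "on" : ((N\S)\PP)/S
          [6,7] "near" : S

YES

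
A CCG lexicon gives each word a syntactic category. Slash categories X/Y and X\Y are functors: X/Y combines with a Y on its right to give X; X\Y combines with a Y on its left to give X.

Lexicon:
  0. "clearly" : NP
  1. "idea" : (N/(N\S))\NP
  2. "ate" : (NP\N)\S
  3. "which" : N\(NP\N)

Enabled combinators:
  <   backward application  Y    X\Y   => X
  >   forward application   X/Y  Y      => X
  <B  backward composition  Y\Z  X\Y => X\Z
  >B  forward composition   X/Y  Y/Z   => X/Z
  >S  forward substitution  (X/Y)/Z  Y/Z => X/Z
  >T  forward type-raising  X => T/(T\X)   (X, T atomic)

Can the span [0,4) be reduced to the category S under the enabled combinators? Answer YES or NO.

NO

NP (N/(N\S))\NP (NP\N)\S N\(NP\N)
CKY chart[0,4] = {N, N/(N\N), NP/(NP\N), PP/(PP\N), S/(S\N)}; S ∉ chart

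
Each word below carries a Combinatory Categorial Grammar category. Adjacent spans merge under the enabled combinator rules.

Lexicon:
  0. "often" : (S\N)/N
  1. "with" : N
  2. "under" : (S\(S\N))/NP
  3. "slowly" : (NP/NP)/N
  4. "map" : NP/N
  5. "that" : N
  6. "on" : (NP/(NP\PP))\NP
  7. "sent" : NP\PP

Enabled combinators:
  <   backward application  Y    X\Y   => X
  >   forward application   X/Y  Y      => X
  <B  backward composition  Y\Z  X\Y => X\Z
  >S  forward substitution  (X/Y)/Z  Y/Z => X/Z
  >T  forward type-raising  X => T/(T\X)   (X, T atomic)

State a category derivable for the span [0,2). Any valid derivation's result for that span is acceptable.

[0,8] S   <
  [0,2] S\N   >
    [0,1] "often" : (S\N)/N
    [1,2] "with" : N
  [2,8] S\(S\N)   >
    [2,3] "under" : (S\(S\N))/NP
    [3,8] NP   >
      [3,7] NP/(NP\PP)   <
        [3,6] NP   >
          [3,5] NP/N   >S
            [3,4] "slowly" : (NP/NP)/N
            [4,5] "map" : NP/N
          [5,6] "that" : N
        [6,7] "on" : (NP/(NP\PP))\NP
      [7,8] "sent" : NP\PP

S\N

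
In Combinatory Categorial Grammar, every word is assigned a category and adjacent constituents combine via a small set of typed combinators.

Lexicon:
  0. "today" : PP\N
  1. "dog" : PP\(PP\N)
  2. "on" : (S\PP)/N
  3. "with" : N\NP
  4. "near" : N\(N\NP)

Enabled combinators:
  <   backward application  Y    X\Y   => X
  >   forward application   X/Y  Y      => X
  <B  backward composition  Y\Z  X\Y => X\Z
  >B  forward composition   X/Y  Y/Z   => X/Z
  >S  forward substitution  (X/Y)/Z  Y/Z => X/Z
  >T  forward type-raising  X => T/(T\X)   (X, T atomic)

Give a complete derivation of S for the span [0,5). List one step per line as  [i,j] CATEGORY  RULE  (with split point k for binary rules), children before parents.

[0,5] S   <
  [0,2] PP   <
    [0,1] "today" : PP\N
    [1,2] "dog" : PP\(PP\N)
  [2,5] S\PP   >
    [2,3] "on" : (S\PP)/N
    [3,5] N   <
      [3,4] "with" : N\NP
      [4,5] "near" : N\(N\NP)

[0,1] PP\N  lex  "today"
[1,2] PP\(PP\N)  lex  "dog"
[0,2] PP  <  k=1
[2,3] (S\PP)/N  lex  "on"
[3,4] N\NP  lex  "with"
[4,5] N\(N\NP)  lex  "near"
[3,5] N  <  k=4
[2,5] S\PP  >  k=3
[0,5] S  <  k=2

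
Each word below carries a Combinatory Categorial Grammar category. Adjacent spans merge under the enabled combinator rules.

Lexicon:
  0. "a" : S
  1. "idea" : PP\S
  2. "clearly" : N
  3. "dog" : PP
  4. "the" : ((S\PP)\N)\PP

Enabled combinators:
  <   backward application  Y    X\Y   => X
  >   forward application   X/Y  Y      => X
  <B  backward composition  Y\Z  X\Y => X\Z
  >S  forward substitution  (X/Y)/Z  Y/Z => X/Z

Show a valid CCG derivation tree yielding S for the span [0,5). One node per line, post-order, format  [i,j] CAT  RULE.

[0,5] S   <
  [0,2] PP   <
    [0,1] "a" : S
    [1,2] "idea" : PP\S
  [2,5] S\PP   <
    [2,3] "clearly" : N
    [3,5] (S\PP)\N   <
      [3,4] "dog" : PP
      [4,5] "the" : ((S\PP)\N)\PP

[0,1] S  lex  "a"
[1,2] PP\S  lex  "idea"
[0,2] PP  <  k=1
[2,3] N  lex  "clearly"
[3,4] PP  lex  "dog"
[4,5] ((S\PP)\N)\PP  lex  "the"
[3,5] (S\PP)\N  <  k=4
[2,5] S\PP  <  k=3
[0,5] S  <  k=2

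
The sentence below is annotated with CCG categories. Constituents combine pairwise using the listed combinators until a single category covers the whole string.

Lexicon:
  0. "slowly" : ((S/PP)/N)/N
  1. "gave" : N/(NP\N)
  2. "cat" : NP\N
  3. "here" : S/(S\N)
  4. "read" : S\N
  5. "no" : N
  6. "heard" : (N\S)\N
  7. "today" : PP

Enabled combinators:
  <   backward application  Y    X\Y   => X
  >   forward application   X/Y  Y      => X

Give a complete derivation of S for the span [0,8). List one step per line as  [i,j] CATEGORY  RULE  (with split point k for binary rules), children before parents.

[0,8] S   >
  [0,7] S/PP   >
    [0,3] (S/PP)/N   >
      [0,1] "slowly" : ((S/PP)/N)/N
      [1,3] N   >
        [1,2] "gave" : N/(NP\N)
        [2,3] "cat" : NP\N
    [3,7] N   <
      [3,5] S   >
        [3,4] "here" : S/(S\N)
        [4,5] "read" : S\N
      [5,7] N\S   <
        [5,6] "no" : N
        [6,7] "heard" : (N\S)\N
  [7,8] "today" : PP

[0,1] ((S/PP)/N)/N  lex  "slowly"
[1,2] N/(NP\N)  lex  "gave"
[2,3] NP\N  lex  "cat"
[1,3] N  >  k=2
[0,3] (S/PP)/N  >  k=1
[3,4] S/(S\N)  lex  "here"
[4,5] S\N  lex  "read"
[3,5] S  >  k=4
[5,6] N  lex  "no"
[6,7] (N\S)\N  lex  "heard"
[5,7] N\S  <  k=6
[3,7] N  <  k=5
[0,7] S/PP  >  k=3
[7,8] PP  lex  "today"
[0,8] S  >  k=7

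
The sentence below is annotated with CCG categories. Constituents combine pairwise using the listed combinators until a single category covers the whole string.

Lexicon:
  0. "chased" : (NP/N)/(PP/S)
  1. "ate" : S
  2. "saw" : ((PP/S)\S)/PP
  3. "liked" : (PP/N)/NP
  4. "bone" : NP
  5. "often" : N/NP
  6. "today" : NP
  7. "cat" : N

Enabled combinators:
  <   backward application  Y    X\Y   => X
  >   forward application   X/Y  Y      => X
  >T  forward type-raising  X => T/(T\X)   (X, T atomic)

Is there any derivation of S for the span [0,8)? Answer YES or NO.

NO

(NP/N)/(PP/S) S ((PP/S)\S)/PP (PP/N)/NP NP N/NP NP N
CKY chart[0,8] = {N/(N\NP), NP, NP/(NP\NP), PP/(PP\NP), S/(S\NP)}; S ∉ chart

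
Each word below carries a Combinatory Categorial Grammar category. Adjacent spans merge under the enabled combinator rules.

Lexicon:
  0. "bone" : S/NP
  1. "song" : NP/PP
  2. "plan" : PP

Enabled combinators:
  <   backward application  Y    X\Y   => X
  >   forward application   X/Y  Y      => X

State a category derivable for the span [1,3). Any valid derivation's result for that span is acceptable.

NP

[0,3] S   >
  [0,1] "bone" : S/NP
  [1,3] NP   >
    [1,2] "song" : NP/PP
    [2,3] "plan" : PP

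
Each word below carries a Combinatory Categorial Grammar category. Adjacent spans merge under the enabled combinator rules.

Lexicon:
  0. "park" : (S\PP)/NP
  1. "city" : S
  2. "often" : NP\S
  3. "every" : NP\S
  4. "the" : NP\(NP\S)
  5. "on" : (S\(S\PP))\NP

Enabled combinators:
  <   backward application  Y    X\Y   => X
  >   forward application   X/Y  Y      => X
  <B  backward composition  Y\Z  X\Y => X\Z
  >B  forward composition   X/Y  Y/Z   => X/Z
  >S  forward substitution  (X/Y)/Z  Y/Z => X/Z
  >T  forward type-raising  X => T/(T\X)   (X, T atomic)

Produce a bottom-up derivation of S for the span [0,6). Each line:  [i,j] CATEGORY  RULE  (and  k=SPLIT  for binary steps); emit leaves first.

[0,1] (S\PP)/NP  lex  "park"
[1,2] S  lex  "city"
[2,3] NP\S  lex  "often"
[1,3] NP  <  k=2
[0,3] S\PP  >  k=1
[3,4] NP\S  lex  "every"
[4,5] NP\(NP\S)  lex  "the"
[3,5] NP  <  k=4
[5,6] (S\(S\PP))\NP  lex  "on"
[3,6] S\(S\PP)  <  k=5
[0,6] S  <  k=3

[0,6] S   <
  [0,3] S\PP   >
    [0,1] "park" : (S\PP)/NP
    [1,3] NP   <
      [1,2] "city" : S
      [2,3] "often" : NP\S
  [3,6] S\(S\PP)   <
    [3,5] NP   <
      [3,4] "every" : NP\S
      [4,5] "the" : NP\(NP\S)
    [5,6] "on" : (S\(S\PP))\NP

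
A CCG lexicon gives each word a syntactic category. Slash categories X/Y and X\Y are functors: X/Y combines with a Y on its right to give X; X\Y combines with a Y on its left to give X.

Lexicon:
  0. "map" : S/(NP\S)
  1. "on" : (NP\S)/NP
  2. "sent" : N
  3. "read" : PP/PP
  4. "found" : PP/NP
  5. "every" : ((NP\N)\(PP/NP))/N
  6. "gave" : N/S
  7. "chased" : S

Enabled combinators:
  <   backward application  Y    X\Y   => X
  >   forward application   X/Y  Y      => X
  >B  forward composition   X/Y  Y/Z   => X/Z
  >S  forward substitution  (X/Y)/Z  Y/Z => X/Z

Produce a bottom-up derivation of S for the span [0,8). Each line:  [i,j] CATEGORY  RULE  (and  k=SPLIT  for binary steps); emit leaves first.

[0,1] S/(NP\S)  lex  "map"
[1,2] (NP\S)/NP  lex  "on"
[2,3] N  lex  "sent"
[3,4] PP/PP  lex  "read"
[4,5] PP/NP  lex  "found"
[3,5] PP/NP  >B  k=4
[5,6] ((NP\N)\(PP/NP))/N  lex  "every"
[6,7] N/S  lex  "gave"
[7,8] S  lex  "chased"
[6,8] N  >  k=7
[5,8] (NP\N)\(PP/NP)  >  k=6
[3,8] NP\N  <  k=5
[2,8] NP  <  k=3
[1,8] NP\S  >  k=2
[0,8] S  >  k=1

[0,8] S   >
  [0,1] "map" : S/(NP\S)
  [1,8] NP\S   >
    [1,2] "on" : (NP\S)/NP
    [2,8] NP   <
      [2,3] "sent" : N
      [3,8] NP\N   <
        [3,5] PP/NP   >B
          [3,4] "read" : PP/PP
          [4,5] "found" : PP/NP
        [5,8] (NP\N)\(PP/NP)   >
          [5,6] "every" : ((NP\N)\(PP/NP))/N
          [6,8] N   >
            [6,7] "gave" : N/S
            [7,8] "chased" : S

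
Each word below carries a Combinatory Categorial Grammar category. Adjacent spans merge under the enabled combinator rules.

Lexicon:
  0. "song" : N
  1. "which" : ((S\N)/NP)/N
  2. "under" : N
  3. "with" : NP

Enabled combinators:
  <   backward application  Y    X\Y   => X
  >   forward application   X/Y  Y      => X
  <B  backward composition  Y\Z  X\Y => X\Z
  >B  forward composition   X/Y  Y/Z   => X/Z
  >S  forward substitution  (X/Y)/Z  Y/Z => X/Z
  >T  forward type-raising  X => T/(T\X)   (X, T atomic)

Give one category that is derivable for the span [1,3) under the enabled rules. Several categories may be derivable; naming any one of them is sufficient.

(S\N)/NP

[0,4] S   <
  [0,1] "song" : N
  [1,4] S\N   >
    [1,3] (S\N)/NP   >
      [1,2] "which" : ((S\N)/NP)/N
      [2,3] "under" : N
    [3,4] "with" : NP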